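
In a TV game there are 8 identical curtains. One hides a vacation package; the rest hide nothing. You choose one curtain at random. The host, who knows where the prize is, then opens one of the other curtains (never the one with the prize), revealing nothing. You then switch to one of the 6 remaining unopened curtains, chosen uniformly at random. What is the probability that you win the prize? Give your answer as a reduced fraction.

Your original curtain holds the prize with probability 1/8, so the other 7 collectively hold it with probability 7/8.
The host can always find an empty curtain to open, so this doesn't change that 7/8; it is now spread over the 6 remaining unopened curtains.
P(win by switching) = (7/8) · (1/6) = 7/48.

7/48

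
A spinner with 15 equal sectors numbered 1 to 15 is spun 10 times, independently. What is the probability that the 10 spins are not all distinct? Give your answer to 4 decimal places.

0.9811

P(all 10 different) = 15/15 · 14/15 · ··· · 6/15 ≈ 0.0189.
P(at least two equal) = 1 − 0.0189 = 0.9811.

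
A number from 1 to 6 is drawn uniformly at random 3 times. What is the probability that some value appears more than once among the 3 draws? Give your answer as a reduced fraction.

P(all 3 different) = 6/6 · 5/6 · ··· · 4/6 = 5/9.
P(at least two equal) = 1 − 5/9 = 4/9.

4/9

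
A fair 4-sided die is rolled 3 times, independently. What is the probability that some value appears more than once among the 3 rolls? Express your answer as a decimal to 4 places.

P(all 3 different) = 4/4 · 3/4 · ··· · 2/4 ≈ 0.3750.
P(at least two equal) = 1 − 0.3750 = 0.6250.

0.6250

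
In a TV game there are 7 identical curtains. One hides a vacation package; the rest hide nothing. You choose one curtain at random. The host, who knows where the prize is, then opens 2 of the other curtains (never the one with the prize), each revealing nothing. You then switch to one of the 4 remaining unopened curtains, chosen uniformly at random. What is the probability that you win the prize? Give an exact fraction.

Your original curtain holds the prize with probability 1/7, so the other 6 collectively hold it with probability 6/7.
The host can always find 2 empty curtains to open, so the reveals don't change that 6/7; it is now spread over the 4 remaining unopened curtains.
P(win by switching) = (6/7) · (1/4) = 3/14.

3/14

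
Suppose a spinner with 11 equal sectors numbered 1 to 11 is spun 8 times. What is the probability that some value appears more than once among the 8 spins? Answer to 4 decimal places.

0.9690

P(all 8 different) = 11/11 · 10/11 · ··· · 4/11 ≈ 0.0310.
P(at least two equal) = 1 − 0.0310 = 0.9690.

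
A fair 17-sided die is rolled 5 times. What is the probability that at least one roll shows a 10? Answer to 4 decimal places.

P(no roll shows a 10) = (16/17)^5 ≈ 0.7385.
P(at least one) = 1 − 0.7385 = 0.2615.

0.2615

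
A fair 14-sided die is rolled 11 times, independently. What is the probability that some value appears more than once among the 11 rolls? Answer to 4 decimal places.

P(all 11 different) = 14/14 · 13/14 · ··· · 4/14 ≈ 0.0036.
P(at least two equal) = 1 − 0.0036 = 0.9964.

0.9964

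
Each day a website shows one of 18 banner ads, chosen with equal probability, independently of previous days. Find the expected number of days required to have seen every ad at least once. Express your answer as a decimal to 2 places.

62.91

After i distinct types are collected, each trial gives a new one with probability (18−i)/18, so the expected wait for the next new type is 18/(18−i).
E = 18/18 + 18/17 + 18/16 + 18/15 + 18/14 + 18/13 + 18/12 + 18/11 + 18/10 + 18/9 + 18/8 + 18/7 + 18/6 + 18/5 + 18/4 + 18/3 + 18/2 + 18/1 = 42822903/680680 ≈ 62.91.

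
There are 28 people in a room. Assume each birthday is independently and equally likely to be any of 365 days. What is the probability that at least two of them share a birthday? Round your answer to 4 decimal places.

0.6545

It's easier to compute the probability that all 28 are distinct.
P(all distinct) = 365/365 · 364/365 · ··· · 338/365 ≈ 0.3455.
So the probability of at least one match is 1 − 0.3455 = 0.6545.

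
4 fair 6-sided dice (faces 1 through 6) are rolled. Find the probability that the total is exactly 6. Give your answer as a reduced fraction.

5/648

There are 6^4 = 1296 equally likely outcomes.
The number of ordered 4-tuples from {1,…,6} summing to 6 is 10.
P(sum = 6) = 10/1296 = 5/648.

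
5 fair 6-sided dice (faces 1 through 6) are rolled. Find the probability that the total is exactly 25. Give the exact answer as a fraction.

There are 6^5 = 7776 equally likely outcomes.
The number of ordered 5-tuples from {1,…,6} summing to 25 is 126.
P(sum = 25) = 126/7776 = 7/432.

7/432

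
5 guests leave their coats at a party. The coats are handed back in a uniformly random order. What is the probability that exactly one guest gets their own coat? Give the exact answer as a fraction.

3/8

Choose which one is fixed: C(5,1) = 5 ways.
The remaining 4 must have no fixed point: D(4) = 9.
P = 5·9/120 = 3/8.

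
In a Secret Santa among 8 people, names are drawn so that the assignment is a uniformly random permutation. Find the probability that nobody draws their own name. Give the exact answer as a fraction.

2119/5760

This is the derangement probability: permutations of 8 with no fixed point.
D(8) = 8! · (1 − 1/1! + 1/2! − ··· + (−1)^8/8!) = 14833.
P = 14833/40320 = 2119/5760.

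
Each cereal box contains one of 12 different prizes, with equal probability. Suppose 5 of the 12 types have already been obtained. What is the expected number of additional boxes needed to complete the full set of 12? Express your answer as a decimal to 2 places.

Starting from 5 distinct types, each trial gives a new one with probability (12−i)/12 when i types are held, so the wait for the next new type is 12/(12−i).
E = 12/7 + 12/6 + 12/5 + 12/4 + 12/3 + 12/2 + 12/1 = 1089/35 ≈ 31.11.

31.11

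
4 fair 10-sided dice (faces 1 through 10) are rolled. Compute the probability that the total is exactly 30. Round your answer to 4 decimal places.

There are 10^4 = 10000 equally likely outcomes.
The number of ordered 4-tuples from {1,…,10} summing to 30 is 282.
P(sum = 30) = 282/10000 = 141/5000 ≈ 0.0282.

0.0282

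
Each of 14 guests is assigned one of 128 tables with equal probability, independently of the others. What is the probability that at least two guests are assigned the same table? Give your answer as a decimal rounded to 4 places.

0.5216

It's easier to compute the probability that all 14 are distinct.
P(all distinct) = 128/128 · 127/128 · ··· · 115/128 ≈ 0.4784.
So the probability of at least one match is 1 − 0.4784 = 0.5216.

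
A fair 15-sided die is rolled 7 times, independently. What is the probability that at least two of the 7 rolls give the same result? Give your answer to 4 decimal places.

P(all 7 different) = 15/15 · 14/15 · ··· · 9/15 ≈ 0.1898.
P(at least two equal) = 1 − 0.1898 = 0.8102.

0.8102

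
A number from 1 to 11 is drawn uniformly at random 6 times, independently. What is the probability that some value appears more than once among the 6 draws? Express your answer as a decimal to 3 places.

P(all 6 different) = 11/11 · 10/11 · ··· · 6/11 ≈ 0.188.
P(at least two equal) = 1 − 0.188 = 0.812.

0.812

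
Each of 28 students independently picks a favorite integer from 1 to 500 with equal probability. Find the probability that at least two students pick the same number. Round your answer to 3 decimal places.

0.537

It's easier to compute the probability that all 28 are distinct.
P(all distinct) = 500/500 · 499/500 · ··· · 473/500 ≈ 0.463.
So the probability of at least one match is 1 − 0.463 = 0.537.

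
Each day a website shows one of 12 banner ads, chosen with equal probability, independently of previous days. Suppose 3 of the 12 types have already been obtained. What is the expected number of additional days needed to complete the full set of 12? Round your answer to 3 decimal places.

33.948

Starting from 3 distinct types, each trial gives a new one with probability (12−i)/12 when i types are held, so the wait for the next new type is 12/(12−i).
E = 12/9 + 12/8 + 12/7 + 12/6 + 12/5 + 12/4 + 12/3 + 12/2 + 12/1 = 7129/210 ≈ 33.948.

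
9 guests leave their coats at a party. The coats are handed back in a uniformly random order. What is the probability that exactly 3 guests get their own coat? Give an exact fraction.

53/864

Choose which 3 of the 9 are fixed: C(9,3) = 84 ways.
The remaining 6 must have no fixed point: D(6) = 265.
P = 84·265/362880 = 53/864.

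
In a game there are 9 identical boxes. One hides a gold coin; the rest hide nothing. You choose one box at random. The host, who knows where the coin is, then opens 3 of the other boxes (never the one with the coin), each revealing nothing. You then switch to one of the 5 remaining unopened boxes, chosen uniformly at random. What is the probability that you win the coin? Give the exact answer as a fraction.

Your original box holds the coin with probability 1/9, so the other 8 collectively hold it with probability 8/9.
The host can always find 3 empty boxes to open, so the reveals don't change that 8/9; it is now spread over the 5 remaining unopened boxes.
P(win by switching) = (8/9) · (1/5) = 8/45.

8/45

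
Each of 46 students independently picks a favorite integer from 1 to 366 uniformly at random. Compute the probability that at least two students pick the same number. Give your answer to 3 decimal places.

It's easier to compute the probability that all 46 are distinct.
P(all distinct) = 366/366 · 365/366 · ··· · 321/366 ≈ 0.052.
So the probability of at least one match is 1 − 0.052 = 0.948.

0.948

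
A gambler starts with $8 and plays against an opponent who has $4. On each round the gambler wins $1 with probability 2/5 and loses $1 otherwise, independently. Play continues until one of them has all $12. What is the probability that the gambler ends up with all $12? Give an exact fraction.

1552/8113

Let r = q/p = (3/5)/(2/5) = 3/2. The recurrence P(i) = p·P(i+1) + q·P(i−1) with P(0)=0, P(12)=1 gives P(i) = (1 − r^i)/(1 − r^12).
P(8) = (1 − (3/2)^8) / (1 − (3/2)^12) = 1552/8113.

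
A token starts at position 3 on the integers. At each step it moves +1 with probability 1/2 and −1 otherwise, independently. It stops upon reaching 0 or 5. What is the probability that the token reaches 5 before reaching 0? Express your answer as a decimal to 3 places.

0.600

With a fair step, P(i) = ½P(i−1) + ½P(i+1) with P(0)=0, P(5)=1 has the linear solution P(i) = i/5.
P(3) = 3/5 ≈ 0.600.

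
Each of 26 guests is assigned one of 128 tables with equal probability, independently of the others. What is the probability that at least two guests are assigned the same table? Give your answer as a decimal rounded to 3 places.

0.935

It's easier to compute the probability that all 26 are distinct.
P(all distinct) = 128/128 · 127/128 · ··· · 103/128 ≈ 0.065.
So the probability of at least one match is 1 − 0.065 = 0.935.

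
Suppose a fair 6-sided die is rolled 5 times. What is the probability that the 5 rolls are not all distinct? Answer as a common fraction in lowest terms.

49/54

P(all 5 different) = 6/6 · 5/6 · ··· · 2/6 = 5/54.
P(at least two equal) = 1 − 5/54 = 49/54.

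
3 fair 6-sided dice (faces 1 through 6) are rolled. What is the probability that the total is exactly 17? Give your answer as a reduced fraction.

1/72

There are 6^3 = 216 equally likely outcomes.
The number of ordered 3-tuples from {1,…,6} summing to 17 is 3.
P(sum = 17) = 3/216 = 1/72.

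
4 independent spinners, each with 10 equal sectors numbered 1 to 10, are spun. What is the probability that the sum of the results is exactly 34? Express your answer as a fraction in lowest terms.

There are 10^4 = 10000 equally likely outcomes.
The number of ordered 4-tuples from {1,…,10} summing to 34 is 84.
P(sum = 34) = 84/10000 = 21/2500.

21/2500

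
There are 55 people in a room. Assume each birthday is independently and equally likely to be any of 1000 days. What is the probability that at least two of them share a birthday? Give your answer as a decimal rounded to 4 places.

0.7797

It's easier to compute the probability that all 55 are distinct.
P(all distinct) = 1000/1000 · 999/1000 · ··· · 946/1000 ≈ 0.2203.
So the probability of at least one match is 1 − 0.2203 = 0.7797.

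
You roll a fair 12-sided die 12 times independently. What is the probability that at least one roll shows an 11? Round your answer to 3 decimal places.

0.648

P(no roll shows an 11) = (11/12)^12 ≈ 0.352.
P(at least one) = 1 − 0.352 = 0.648.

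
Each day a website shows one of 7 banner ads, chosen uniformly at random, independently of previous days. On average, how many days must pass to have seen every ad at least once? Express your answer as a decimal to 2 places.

18.15

After i distinct types are collected, each trial gives a new one with probability (7−i)/7, so the expected wait for the next new type is 7/(7−i).
E = 7/7 + 7/6 + 7/5 + 7/4 + 7/3 + 7/2 + 7/1 = 363/20 ≈ 18.15.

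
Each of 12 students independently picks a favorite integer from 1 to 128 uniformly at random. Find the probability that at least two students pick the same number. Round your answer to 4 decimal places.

0.4125

It's easier to compute the probability that all 12 are distinct.
P(all distinct) = 128/128 · 127/128 · ··· · 117/128 ≈ 0.5875.
So the probability of at least one match is 1 − 0.5875 = 0.4125.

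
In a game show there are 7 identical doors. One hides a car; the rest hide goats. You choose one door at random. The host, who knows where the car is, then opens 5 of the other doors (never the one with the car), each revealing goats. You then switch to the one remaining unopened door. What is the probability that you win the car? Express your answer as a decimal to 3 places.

Your original door holds the car with probability 1/7, so the other 6 collectively hold it with probability 6/7.
The host can always find 5 empty doors to open, so the reveals don't change that 6/7; it is now spread over the 1 remaining unopened door.
P(win by switching) = (6/7) · (1/1) = 6/7 ≈ 0.857.

0.857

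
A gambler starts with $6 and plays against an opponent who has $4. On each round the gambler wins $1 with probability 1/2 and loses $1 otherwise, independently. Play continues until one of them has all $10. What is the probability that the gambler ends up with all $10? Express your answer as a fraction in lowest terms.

With a fair step, P(i) = ½P(i−1) + ½P(i+1) with P(0)=0, P(10)=1 has the linear solution P(i) = i/10.
P(6) = 6/10 = 3/5.

3/5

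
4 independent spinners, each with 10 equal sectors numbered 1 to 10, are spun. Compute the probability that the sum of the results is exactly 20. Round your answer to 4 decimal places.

There are 10^4 = 10000 equally likely outcomes.
The number of ordered 4-tuples from {1,…,10} summing to 20 is 633.
P(sum = 20) = 633/10000 ≈ 0.0633.

0.0633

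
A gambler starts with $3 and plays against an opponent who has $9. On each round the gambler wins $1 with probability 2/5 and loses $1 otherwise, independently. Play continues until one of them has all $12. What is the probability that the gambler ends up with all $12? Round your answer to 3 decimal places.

Let r = q/p = (3/5)/(2/5) = 3/2. The recurrence P(i) = p·P(i+1) + q·P(i−1) with P(0)=0, P(12)=1 gives P(i) = (1 − r^i)/(1 − r^12).
P(3) = (1 − (3/2)^3) / (1 − (3/2)^12) = 512/27755 ≈ 0.018.

0.018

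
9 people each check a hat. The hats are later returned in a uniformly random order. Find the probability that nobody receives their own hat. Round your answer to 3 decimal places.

0.368

This is the derangement probability: permutations of 9 with no fixed point.
D(9) = 9! · (1 − 1/1! + 1/2! − ··· + (−1)^9/9!) = 133496.
P = 133496/362880 = 16687/45360 ≈ 0.368.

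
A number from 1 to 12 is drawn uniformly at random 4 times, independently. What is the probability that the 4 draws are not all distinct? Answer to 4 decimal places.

0.4271

P(all 4 different) = 12/12 · 11/12 · ··· · 9/12 ≈ 0.5729.
P(at least two equal) = 1 − 0.5729 = 0.4271.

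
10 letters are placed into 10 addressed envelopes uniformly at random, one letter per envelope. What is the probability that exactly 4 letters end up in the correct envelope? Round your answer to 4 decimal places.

0.0153

Choose which 4 of the 10 are fixed: C(10,4) = 210 ways.
The remaining 6 must have no fixed point: D(6) = 265.
P = 210·265/3628800 = 53/3456 ≈ 0.0153.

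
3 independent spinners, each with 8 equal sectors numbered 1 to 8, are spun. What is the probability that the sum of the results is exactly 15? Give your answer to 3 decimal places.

0.090

There are 8^3 = 512 equally likely outcomes.
The number of ordered 3-tuples from {1,…,8} summing to 15 is 46.
P(sum = 15) = 46/512 = 23/256 ≈ 0.090.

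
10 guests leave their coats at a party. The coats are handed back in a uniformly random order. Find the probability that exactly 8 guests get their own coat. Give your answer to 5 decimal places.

Choose which 8 of the 10 are fixed: C(10,8) = 45 ways.
The remaining 2 must have no fixed point: D(2) = 1.
P = 45·1/3628800 = 1/80640 ≈ 0.00001.

0.00001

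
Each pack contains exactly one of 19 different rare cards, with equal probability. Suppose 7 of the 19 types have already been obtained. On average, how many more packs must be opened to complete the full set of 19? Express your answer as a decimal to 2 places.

58.96

Starting from 7 distinct types, each trial gives a new one with probability (19−i)/19 when i types are held, so the wait for the next new type is 19/(19−i).
E = 19/12 + 19/11 + 19/10 + 19/9 + 19/8 + 19/7 + 19/6 + 19/5 + 19/4 + 19/3 + 19/2 + 19/1 = 1634399/27720 ≈ 58.96.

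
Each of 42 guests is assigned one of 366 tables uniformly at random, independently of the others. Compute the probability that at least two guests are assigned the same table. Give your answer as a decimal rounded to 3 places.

It's easier to compute the probability that all 42 are distinct.
P(all distinct) = 366/366 · 365/366 · ··· · 325/366 ≈ 0.087.
So the probability of at least one match is 1 − 0.087 = 0.913.

0.913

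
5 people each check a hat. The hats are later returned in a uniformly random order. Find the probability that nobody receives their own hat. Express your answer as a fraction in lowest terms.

This is the derangement probability: permutations of 5 with no fixed point.
D(5) = 5! · (1 − 1/1! + 1/2! − ··· + (−1)^5/5!) = 44.
P = 44/120 = 11/30.

11/30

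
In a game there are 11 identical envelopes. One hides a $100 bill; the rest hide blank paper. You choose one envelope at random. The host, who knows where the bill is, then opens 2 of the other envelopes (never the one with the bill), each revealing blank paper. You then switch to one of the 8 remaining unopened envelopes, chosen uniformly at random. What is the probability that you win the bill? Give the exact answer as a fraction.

Your original envelope holds the bill with probability 1/11, so the other 10 collectively hold it with probability 10/11.
The host can always find 2 empty envelopes to open, so the reveals don't change that 10/11; it is now spread over the 8 remaining unopened envelopes.
P(win by switching) = (10/11) · (1/8) = 5/44.

5/44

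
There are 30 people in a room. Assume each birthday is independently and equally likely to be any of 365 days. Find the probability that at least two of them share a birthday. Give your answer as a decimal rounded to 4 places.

0.7063

It's easier to compute the probability that all 30 are distinct.
P(all distinct) = 365/365 · 364/365 · ··· · 336/365 ≈ 0.2937.
So the probability of at least one match is 1 − 0.2937 = 0.7063.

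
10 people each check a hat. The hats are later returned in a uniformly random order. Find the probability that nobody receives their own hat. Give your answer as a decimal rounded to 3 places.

This is the derangement probability: permutations of 10 with no fixed point.
D(10) = 10! · (1 − 1/1! + 1/2! − ··· + (−1)^10/10!) = 1334961.
P = 1334961/3628800 = 16481/44800 ≈ 0.368.

0.368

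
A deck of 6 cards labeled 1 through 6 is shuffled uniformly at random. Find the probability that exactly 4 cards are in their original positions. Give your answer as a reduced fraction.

1/48

Choose which 4 of the 6 are fixed: C(6,4) = 15 ways.
The remaining 2 must have no fixed point: D(2) = 1.
P = 15·1/720 = 1/48.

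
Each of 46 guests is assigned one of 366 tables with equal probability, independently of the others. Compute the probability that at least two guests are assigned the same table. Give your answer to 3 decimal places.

0.948

It's easier to compute the probability that all 46 are distinct.
P(all distinct) = 366/366 · 365/366 · ··· · 321/366 ≈ 0.052.
So the probability of at least one match is 1 − 0.052 = 0.948.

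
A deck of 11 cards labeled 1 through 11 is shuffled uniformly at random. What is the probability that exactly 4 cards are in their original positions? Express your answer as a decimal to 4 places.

Choose which 4 of the 11 are fixed: C(11,4) = 330 ways.
The remaining 7 must have no fixed point: D(7) = 1854.
P = 330·1854/39916800 = 103/6720 ≈ 0.0153.

0.0153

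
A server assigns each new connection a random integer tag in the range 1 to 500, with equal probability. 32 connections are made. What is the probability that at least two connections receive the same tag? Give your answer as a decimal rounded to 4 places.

0.6371

It's easier to compute the probability that all 32 are distinct.
P(all distinct) = 500/500 · 499/500 · ··· · 469/500 ≈ 0.3629.
So the probability of at least one match is 1 − 0.3629 = 0.6371.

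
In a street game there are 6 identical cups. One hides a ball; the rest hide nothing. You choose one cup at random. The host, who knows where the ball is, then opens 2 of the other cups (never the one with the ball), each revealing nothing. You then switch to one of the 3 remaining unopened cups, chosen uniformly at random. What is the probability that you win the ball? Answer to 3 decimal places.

0.278

Your original cup holds the ball with probability 1/6, so the other 5 collectively hold it with probability 5/6.
The host can always find 2 empty cups to open, so the reveals don't change that 5/6; it is now spread over the 3 remaining unopened cups.
P(win by switching) = (5/6) · (1/3) = 5/18 ≈ 0.278.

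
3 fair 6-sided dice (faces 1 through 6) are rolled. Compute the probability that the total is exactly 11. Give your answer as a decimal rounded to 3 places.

There are 6^3 = 216 equally likely outcomes.
The number of ordered 3-tuples from {1,…,6} summing to 11 is 27.
P(sum = 11) = 27/216 = 1/8 ≈ 0.125.

0.125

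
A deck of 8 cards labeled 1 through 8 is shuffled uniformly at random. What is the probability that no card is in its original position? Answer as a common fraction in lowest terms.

This is the derangement probability: permutations of 8 with no fixed point.
D(8) = 8! · (1 − 1/1! + 1/2! − ··· + (−1)^8/8!) = 14833.
P = 14833/40320 = 2119/5760.

2119/5760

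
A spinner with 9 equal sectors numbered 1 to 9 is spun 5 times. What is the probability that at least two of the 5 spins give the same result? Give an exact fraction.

P(all 5 different) = 9/9 · 8/9 · ··· · 5/9 = 560/2187.
P(at least two equal) = 1 − 560/2187 = 1627/2187.

1627/2187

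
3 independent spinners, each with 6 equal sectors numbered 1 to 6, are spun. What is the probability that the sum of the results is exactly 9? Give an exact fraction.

There are 6^3 = 216 equally likely outcomes.
The number of ordered 3-tuples from {1,…,6} summing to 9 is 25.
P(sum = 9) = 25/216.

25/216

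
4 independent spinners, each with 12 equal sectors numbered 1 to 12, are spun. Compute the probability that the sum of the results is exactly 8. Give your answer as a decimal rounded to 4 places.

There are 12^4 = 20736 equally likely outcomes.
The number of ordered 4-tuples from {1,…,12} summing to 8 is 35.
P(sum = 8) = 35/20736 ≈ 0.0017.

0.0017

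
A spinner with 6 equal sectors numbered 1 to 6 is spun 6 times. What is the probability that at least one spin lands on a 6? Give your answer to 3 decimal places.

0.665

P(no spin lands on a 6) = (5/6)^6 ≈ 0.335.
P(at least one) = 1 − 0.335 = 0.665.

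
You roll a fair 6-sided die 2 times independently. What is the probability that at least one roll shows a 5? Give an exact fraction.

11/36

P(no roll shows a 5) = (5/6)^2 = 25/36.
P(at least one) = 1 − 25/36 = 11/36.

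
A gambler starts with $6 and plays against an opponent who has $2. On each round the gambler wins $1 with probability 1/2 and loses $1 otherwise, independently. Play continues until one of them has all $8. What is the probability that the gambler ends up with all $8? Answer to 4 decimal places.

0.7500

With a fair step, P(i) = ½P(i−1) + ½P(i+1) with P(0)=0, P(8)=1 has the linear solution P(i) = i/8.
P(6) = 6/8 = 3/4 ≈ 0.7500.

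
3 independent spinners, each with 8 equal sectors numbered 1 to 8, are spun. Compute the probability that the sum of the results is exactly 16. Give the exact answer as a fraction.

There are 8^3 = 512 equally likely outcomes.
The number of ordered 3-tuples from {1,…,8} summing to 16 is 42.
P(sum = 16) = 42/512 = 21/256.

21/256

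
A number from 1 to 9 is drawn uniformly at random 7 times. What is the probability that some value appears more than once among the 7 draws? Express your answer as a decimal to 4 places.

0.9621

P(all 7 different) = 9/9 · 8/9 · ··· · 3/9 ≈ 0.0379.
P(at least two equal) = 1 − 0.0379 = 0.9621.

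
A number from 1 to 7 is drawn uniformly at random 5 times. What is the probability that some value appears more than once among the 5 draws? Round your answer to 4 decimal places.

0.8501

P(all 5 different) = 7/7 · 6/7 · ··· · 3/7 ≈ 0.1499.
P(at least two equal) = 1 − 0.1499 = 0.8501.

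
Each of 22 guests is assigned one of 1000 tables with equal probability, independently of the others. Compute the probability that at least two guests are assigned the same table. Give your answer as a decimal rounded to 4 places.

It's easier to compute the probability that all 22 are distinct.
P(all distinct) = 1000/1000 · 999/1000 · ··· · 979/1000 ≈ 0.7924.
So the probability of at least one match is 1 − 0.7924 = 0.2076.

0.2076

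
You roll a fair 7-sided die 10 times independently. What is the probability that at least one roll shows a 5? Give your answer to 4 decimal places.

0.7859

P(no roll shows a 5) = (6/7)^10 ≈ 0.2141.
P(at least one) = 1 − 0.2141 = 0.7859.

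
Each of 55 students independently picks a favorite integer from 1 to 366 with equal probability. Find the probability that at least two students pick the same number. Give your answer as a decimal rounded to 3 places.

0.986

It's easier to compute the probability that all 55 are distinct.
P(all distinct) = 366/366 · 365/366 · ··· · 312/366 ≈ 0.014.
So the probability of at least one match is 1 − 0.014 = 0.986.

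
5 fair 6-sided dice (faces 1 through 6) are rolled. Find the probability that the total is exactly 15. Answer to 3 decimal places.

There are 6^5 = 7776 equally likely outcomes.
The number of ordered 5-tuples from {1,…,6} summing to 15 is 651.
P(sum = 15) = 651/7776 = 217/2592 ≈ 0.084.

0.084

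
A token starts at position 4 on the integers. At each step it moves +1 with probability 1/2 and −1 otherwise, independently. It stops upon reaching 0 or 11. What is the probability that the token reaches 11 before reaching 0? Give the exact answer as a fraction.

4/11

With a fair step, P(i) = ½P(i−1) + ½P(i+1) with P(0)=0, P(11)=1 has the linear solution P(i) = i/11.
P(4) = 4/11.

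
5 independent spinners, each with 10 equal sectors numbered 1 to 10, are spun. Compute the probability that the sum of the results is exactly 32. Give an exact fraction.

There are 10^5 = 100000 equally likely outcomes.
The number of ordered 5-tuples from {1,…,10} summing to 32 is 4840.
P(sum = 32) = 4840/100000 = 121/2500.

121/2500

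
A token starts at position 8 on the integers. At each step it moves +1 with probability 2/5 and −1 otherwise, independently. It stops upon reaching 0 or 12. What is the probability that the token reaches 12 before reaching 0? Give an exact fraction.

Let r = q/p = (3/5)/(2/5) = 3/2. The recurrence P(i) = p·P(i+1) + q·P(i−1) with P(0)=0, P(12)=1 gives P(i) = (1 − r^i)/(1 − r^12).
P(8) = (1 − (3/2)^8) / (1 − (3/2)^12) = 1552/8113.

1552/8113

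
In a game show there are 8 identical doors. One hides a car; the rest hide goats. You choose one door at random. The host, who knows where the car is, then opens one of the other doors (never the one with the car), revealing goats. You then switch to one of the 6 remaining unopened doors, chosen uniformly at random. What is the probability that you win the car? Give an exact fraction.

Your original door holds the car with probability 1/8, so the other 7 collectively hold it with probability 7/8.
The host can always find an empty door to open, so this doesn't change that 7/8; it is now spread over the 6 remaining unopened doors.
P(win by switching) = (7/8) · (1/6) = 7/48.

7/48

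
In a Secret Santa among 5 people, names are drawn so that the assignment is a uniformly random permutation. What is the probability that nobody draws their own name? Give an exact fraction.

This is the derangement probability: permutations of 5 with no fixed point.
D(5) = 5! · (1 − 1/1! + 1/2! − ··· + (−1)^5/5!) = 44.
P = 44/120 = 11/30.

11/30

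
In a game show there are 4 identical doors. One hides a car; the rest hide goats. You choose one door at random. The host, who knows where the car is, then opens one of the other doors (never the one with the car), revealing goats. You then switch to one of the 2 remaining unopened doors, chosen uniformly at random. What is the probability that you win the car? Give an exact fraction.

Your original door holds the car with probability 1/4, so the other 3 collectively hold it with probability 3/4.
The host can always find an empty door to open, so this doesn't change that 3/4; it is now spread over the 2 remaining unopened doors.
P(win by switching) = (3/4) · (1/2) = 3/8.

3/8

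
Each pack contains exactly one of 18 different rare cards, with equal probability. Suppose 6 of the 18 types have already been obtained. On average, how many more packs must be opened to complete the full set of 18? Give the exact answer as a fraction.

86021/1540

Starting from 6 distinct types, each trial gives a new one with probability (18−i)/18 when i types are held, so the wait for the next new type is 18/(18−i).
E = 18/12 + 18/11 + 18/10 + 18/9 + 18/8 + 18/7 + 18/6 + 18/5 + 18/4 + 18/3 + 18/2 + 18/1 = 86021/1540.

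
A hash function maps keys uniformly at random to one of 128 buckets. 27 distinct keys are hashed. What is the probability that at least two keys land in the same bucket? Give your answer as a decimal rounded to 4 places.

0.9479

It's easier to compute the probability that all 27 are distinct.
P(all distinct) = 128/128 · 127/128 · ··· · 102/128 ≈ 0.0521.
So the probability of at least one match is 1 − 0.0521 = 0.9479.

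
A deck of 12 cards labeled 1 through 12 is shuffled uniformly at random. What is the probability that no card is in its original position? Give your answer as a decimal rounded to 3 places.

0.368

This is the derangement probability: permutations of 12 with no fixed point.
D(12) = 12! · (1 − 1/1! + 1/2! − ··· + (−1)^12/12!) = 176214841.
P = 176214841/479001600 = 16019531/43545600 ≈ 0.368.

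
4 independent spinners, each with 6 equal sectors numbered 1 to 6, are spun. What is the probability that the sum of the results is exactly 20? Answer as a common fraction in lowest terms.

There are 6^4 = 1296 equally likely outcomes.
The number of ordered 4-tuples from {1,…,6} summing to 20 is 35.
P(sum = 20) = 35/1296.

35/1296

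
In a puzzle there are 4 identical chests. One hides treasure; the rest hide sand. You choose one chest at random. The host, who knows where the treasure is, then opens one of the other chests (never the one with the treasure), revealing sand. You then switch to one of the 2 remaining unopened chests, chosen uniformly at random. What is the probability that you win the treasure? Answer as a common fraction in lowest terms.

Your original chest holds the treasure with probability 1/4, so the other 3 collectively hold it with probability 3/4.
The host can always find an empty chest to open, so this doesn't change that 3/4; it is now spread over the 2 remaining unopened chests.
P(win by switching) = (3/4) · (1/2) = 3/8.

3/8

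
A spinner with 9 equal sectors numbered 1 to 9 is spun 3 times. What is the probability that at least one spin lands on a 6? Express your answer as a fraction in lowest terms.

P(no spin lands on a 6) = (8/9)^3 = 512/729.
P(at least one) = 1 − 512/729 = 217/729.

217/729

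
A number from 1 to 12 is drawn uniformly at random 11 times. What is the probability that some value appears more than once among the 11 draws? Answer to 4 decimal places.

0.9994

P(all 11 different) = 12/12 · 11/12 · ··· · 2/12 ≈ 0.0006.
P(at least two equal) = 1 − 0.0006 = 0.9994.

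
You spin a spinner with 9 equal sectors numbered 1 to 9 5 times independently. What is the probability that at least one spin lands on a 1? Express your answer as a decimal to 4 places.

P(no spin lands on a 1) = (8/9)^5 ≈ 0.5549.
P(at least one) = 1 − 0.5549 = 0.4451.

0.4451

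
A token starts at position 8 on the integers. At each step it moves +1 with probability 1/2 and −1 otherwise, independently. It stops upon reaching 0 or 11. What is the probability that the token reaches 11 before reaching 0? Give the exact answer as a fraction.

8/11

With a fair step, P(i) = ½P(i−1) + ½P(i+1) with P(0)=0, P(11)=1 has the linear solution P(i) = i/11.
P(8) = 8/11.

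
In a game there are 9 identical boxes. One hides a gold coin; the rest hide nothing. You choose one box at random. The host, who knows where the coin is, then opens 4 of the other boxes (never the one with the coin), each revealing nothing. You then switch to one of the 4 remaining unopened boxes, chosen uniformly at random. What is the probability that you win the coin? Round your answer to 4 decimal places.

Your original box holds the coin with probability 1/9, so the other 8 collectively hold it with probability 8/9.
The host can always find 4 empty boxes to open, so the reveals don't change that 8/9; it is now spread over the 4 remaining unopened boxes.
P(win by switching) = (8/9) · (1/4) = 2/9 ≈ 0.2222.

0.2222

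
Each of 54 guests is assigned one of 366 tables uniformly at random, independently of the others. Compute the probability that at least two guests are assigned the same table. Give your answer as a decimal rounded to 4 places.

0.9837

It's easier to compute the probability that all 54 are distinct.
P(all distinct) = 366/366 · 365/366 · ··· · 313/366 ≈ 0.0163.
So the probability of at least one match is 1 − 0.0163 = 0.9837.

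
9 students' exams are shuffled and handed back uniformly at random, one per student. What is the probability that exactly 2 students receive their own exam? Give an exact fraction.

103/560

Choose which 2 of the 9 are fixed: C(9,2) = 36 ways.
The remaining 7 must have no fixed point: D(7) = 1854.
P = 36·1854/362880 = 103/560.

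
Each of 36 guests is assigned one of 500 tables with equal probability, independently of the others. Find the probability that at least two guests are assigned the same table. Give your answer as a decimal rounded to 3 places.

It's easier to compute the probability that all 36 are distinct.
P(all distinct) = 500/500 · 499/500 · ··· · 465/500 ≈ 0.275.
So the probability of at least one match is 1 − 0.275 = 0.725.

0.725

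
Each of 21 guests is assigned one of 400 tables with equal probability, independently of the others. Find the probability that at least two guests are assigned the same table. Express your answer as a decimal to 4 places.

It's easier to compute the probability that all 21 are distinct.
P(all distinct) = 400/400 · 399/400 · ··· · 380/400 ≈ 0.5861.
So the probability of at least one match is 1 − 0.5861 = 0.4139.

0.4139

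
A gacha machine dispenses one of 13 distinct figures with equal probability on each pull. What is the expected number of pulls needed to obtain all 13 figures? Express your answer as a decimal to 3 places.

41.342

After i distinct types are collected, each trial gives a new one with probability (13−i)/13, so the expected wait for the next new type is 13/(13−i).
E = 13/13 + 13/12 + 13/11 + 13/10 + 13/9 + 13/8 + 13/7 + 13/6 + 13/5 + 13/4 + 13/3 + 13/2 + 13/1 = 1145993/27720 ≈ 41.342.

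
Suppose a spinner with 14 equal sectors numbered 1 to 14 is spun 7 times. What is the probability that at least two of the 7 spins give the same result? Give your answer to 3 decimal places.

0.836

P(all 7 different) = 14/14 · 13/14 · ··· · 8/14 ≈ 0.164.
P(at least two equal) = 1 − 0.164 = 0.836.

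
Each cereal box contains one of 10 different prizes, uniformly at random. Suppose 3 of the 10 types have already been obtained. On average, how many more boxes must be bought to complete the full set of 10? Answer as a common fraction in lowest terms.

363/14

Starting from 3 distinct types, each trial gives a new one with probability (10−i)/10 when i types are held, so the wait for the next new type is 10/(10−i).
E = 10/7 + 10/6 + 10/5 + 10/4 + 10/3 + 10/2 + 10/1 = 363/14.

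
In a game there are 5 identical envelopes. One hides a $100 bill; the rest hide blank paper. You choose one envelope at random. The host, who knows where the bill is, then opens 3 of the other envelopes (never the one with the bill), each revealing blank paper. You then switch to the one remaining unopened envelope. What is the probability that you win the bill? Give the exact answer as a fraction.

4/5

Your original envelope holds the bill with probability 1/5, so the other 4 collectively hold it with probability 4/5.
The host can always find 3 empty envelopes to open, so the reveals don't change that 4/5; it is now spread over the 1 remaining unopened envelope.
P(win by switching) = (4/5) · (1/1) = 4/5.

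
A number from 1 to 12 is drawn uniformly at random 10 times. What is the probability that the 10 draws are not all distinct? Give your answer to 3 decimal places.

P(all 10 different) = 12/12 · 11/12 · ··· · 3/12 ≈ 0.004.
P(at least two equal) = 1 − 0.004 = 0.996.

0.996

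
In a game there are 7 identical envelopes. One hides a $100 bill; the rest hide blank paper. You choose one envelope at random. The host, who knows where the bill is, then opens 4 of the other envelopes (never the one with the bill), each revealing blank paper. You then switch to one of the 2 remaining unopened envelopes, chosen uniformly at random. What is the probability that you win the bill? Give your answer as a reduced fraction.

Your original envelope holds the bill with probability 1/7, so the other 6 collectively hold it with probability 6/7.
The host can always find 4 empty envelopes to open, so the reveals don't change that 6/7; it is now spread over the 2 remaining unopened envelopes.
P(win by switching) = (6/7) · (1/2) = 3/7.

3/7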